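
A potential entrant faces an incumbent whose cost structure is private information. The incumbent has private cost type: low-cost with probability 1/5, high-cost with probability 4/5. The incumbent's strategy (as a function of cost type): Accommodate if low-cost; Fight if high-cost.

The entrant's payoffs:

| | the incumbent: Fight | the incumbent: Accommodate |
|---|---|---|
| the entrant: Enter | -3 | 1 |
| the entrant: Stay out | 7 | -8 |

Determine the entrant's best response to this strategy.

E[Enter] = 1/5·(1) + 4/5·(-3) = -11/5
E[Stay out] = 1/5·(-8) + 4/5·(7) = 4
Best response: Stay out (4 is the largest).

Stay out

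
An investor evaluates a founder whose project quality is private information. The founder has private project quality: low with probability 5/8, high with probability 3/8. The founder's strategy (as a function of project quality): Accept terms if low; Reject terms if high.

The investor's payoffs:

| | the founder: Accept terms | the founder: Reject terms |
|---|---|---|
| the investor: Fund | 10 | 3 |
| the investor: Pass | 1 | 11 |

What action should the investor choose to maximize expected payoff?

Fund

E[Fund] = 5/8·(10) + 3/8·(3) = 59/8
E[Pass] = 5/8·(1) + 3/8·(11) = 19/4
Best response: Fund (59/8 is the largest).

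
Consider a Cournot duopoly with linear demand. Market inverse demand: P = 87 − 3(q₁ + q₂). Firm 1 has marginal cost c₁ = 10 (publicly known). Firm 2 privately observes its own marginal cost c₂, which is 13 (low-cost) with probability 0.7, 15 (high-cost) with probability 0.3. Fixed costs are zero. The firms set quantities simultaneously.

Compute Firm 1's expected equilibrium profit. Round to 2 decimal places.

Type-c best response for Firm 2: q₂(c) = (87 − c)/6 − q₁/2.
Firm 1 maximizes expected profit; its first-order condition is 87 − 6q₁ − 3E[q₂] − 10 = 0.
Substituting E[q₂] and solving: E[c₂] = 13.6, so q₁ = (87 − 2·10 + 13.6)/9 = 8.95556.
E[P] = 87 − 3·(q₁ + E[q₂]) = 36.8667; Firm 1's expected profit = (E[P] − 10)·q₁ = (36.8667 − 10)·8.95556 = 240.606.

240.61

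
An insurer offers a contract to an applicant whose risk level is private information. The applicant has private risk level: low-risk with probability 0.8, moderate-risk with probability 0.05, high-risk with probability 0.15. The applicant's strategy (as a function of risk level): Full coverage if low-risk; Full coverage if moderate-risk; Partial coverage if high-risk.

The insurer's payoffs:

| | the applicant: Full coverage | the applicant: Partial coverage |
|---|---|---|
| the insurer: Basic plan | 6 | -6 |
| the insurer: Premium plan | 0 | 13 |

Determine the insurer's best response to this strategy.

Compute the insurer's expected payoff for each action, taking the expectation over the applicant's type.
E[Basic plan] = 0.8·(6) + 0.05·(6) + 0.15·(-6) = 4.2
E[Premium plan] = 0.8·(0) + 0.05·(0) + 0.15·(13) = 1.95
Best response: Basic plan (4.2 is the largest).

Basic plan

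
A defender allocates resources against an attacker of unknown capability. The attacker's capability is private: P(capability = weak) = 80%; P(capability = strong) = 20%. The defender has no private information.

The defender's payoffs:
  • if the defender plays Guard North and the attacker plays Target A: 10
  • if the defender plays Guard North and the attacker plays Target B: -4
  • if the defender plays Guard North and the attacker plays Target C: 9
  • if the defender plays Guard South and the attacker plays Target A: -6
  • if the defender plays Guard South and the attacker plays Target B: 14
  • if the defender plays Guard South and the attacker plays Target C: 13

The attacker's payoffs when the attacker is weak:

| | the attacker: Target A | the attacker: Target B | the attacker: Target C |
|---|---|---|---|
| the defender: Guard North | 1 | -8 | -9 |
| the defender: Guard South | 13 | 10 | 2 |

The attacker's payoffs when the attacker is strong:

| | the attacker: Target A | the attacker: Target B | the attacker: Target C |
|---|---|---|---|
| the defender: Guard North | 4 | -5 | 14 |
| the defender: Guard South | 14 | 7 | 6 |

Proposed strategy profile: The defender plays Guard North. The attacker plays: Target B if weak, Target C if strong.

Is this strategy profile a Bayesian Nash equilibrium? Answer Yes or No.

The defender plays Guard North: E[Guard North] = 0.8·(-4) + 0.2·(9) = -1.4; E[Guard South] = 13.8. Not best-responding. ✗
The attacker (capability weak), facing Guard North: Target A gives 1, Target B gives -8, Target C gives -9. Proposed Target B is not best — profitable deviation exists. ✗
The attacker (capability strong), facing Guard North: Target A gives 4, Target B gives -5, Target C gives 14. Proposed Target C is best. ✓

No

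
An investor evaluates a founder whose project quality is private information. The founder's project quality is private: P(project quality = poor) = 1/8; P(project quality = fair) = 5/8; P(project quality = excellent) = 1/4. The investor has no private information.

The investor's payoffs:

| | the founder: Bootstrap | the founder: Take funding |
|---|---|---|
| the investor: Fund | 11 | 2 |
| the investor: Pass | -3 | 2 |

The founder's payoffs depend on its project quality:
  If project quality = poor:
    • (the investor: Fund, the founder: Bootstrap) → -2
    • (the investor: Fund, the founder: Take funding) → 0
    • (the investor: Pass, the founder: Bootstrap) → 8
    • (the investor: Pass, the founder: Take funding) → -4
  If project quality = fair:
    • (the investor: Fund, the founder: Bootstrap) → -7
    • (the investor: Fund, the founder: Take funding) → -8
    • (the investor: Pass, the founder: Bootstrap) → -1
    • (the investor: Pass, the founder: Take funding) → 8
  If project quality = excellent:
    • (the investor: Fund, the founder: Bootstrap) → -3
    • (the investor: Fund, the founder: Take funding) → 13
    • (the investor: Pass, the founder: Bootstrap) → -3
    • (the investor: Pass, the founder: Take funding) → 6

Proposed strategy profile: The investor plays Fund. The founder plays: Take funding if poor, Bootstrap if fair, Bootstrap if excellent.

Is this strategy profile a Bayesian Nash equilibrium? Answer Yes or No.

No

The investor plays Fund: E[Fund] = 1/8·(2) + 5/8·(11) + 1/4·(11) = 79/8; E[Pass] = -19/8. Best-responding. ✓
The founder (project quality poor), facing Fund: Bootstrap gives -2, Take funding gives 0. Proposed Take funding is best. ✓
The founder (project quality fair), facing Fund: Bootstrap gives -7, Take funding gives -8. Proposed Bootstrap is best. ✓
The founder (project quality excellent), facing Fund: Bootstrap gives -3, Take funding gives 13. Proposed Bootstrap is not best — profitable deviation exists. ✗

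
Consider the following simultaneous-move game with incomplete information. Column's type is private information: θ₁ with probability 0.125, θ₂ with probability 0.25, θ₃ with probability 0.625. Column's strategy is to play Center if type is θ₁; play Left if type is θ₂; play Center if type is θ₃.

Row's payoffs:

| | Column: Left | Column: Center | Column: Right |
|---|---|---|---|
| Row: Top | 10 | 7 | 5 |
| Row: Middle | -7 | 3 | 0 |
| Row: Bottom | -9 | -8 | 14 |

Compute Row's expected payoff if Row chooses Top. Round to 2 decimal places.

7.75

E[Top] = 0.125·7 + 0.25·10 + 0.625·7 = 0.875 + 2.5 + 4.375 = 7.75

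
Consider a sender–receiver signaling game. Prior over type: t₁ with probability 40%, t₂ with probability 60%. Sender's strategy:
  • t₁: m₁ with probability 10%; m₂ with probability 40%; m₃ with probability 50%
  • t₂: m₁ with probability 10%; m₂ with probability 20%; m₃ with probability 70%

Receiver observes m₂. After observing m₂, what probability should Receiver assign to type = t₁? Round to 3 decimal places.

P(m₂) = 0.4·0.4 + 0.6·0.2 = 0.28
P(t₁ | m₂) = (0.4·0.4) / 0.28 = 0.16 / 0.28 = 0.571429

0.571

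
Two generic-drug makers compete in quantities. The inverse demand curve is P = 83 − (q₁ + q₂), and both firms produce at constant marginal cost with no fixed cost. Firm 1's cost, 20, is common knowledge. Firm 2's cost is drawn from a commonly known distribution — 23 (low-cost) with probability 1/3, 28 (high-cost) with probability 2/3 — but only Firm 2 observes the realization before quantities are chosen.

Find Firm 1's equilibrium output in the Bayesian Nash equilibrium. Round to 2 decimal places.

23.11

Firm 2 with cost c maximizes (83 − (q₁+q₂) − c)·q₂, giving q₂(c) = (83 − c − q₁)/2.
E[c₂] = 1/3·23 + 2/3·28 = 26.3333
Firm 1's FOC against E[q₂] yields q₁ = (83 − 2·20 + E[c₂])/3 = (83 − 40 + 26.3333)/3 = 23.1111.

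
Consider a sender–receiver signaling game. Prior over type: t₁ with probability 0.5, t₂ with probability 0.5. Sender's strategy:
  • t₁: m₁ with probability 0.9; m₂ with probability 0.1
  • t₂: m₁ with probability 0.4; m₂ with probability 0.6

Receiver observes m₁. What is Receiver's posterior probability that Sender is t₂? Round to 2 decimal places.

0.31

Apply Bayes' rule using the sender's strategy as the likelihood.
P(m₁) = 0.5·0.9 + 0.5·0.4 = 0.65
P(t₂ | m₁) = (0.5·0.4) / 0.65 = 0.2 / 0.65 = 0.307692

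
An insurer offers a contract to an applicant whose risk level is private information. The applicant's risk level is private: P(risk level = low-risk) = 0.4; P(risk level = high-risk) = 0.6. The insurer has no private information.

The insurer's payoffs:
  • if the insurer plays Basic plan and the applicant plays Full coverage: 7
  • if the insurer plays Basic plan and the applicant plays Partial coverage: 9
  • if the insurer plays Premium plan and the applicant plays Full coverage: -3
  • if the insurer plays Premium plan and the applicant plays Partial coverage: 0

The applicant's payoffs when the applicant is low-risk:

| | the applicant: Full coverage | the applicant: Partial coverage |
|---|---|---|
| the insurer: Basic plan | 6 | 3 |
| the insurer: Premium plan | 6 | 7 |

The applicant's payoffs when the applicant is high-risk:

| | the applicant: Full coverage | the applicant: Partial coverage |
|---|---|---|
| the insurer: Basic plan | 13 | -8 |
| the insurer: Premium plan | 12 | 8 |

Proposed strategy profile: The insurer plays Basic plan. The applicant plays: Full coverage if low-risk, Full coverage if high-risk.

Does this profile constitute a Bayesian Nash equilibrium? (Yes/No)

Yes

The insurer plays Basic plan: E[Basic plan] = 0.4·(7) + 0.6·(7) = 7; E[Premium plan] = -3. Best-responding. ✓
The applicant (risk level low-risk), facing Basic plan: Full coverage gives 6, Partial coverage gives 3. Proposed Full coverage is best. ✓
The applicant (risk level high-risk), facing Basic plan: Full coverage gives 13, Partial coverage gives -8. Proposed Full coverage is best. ✓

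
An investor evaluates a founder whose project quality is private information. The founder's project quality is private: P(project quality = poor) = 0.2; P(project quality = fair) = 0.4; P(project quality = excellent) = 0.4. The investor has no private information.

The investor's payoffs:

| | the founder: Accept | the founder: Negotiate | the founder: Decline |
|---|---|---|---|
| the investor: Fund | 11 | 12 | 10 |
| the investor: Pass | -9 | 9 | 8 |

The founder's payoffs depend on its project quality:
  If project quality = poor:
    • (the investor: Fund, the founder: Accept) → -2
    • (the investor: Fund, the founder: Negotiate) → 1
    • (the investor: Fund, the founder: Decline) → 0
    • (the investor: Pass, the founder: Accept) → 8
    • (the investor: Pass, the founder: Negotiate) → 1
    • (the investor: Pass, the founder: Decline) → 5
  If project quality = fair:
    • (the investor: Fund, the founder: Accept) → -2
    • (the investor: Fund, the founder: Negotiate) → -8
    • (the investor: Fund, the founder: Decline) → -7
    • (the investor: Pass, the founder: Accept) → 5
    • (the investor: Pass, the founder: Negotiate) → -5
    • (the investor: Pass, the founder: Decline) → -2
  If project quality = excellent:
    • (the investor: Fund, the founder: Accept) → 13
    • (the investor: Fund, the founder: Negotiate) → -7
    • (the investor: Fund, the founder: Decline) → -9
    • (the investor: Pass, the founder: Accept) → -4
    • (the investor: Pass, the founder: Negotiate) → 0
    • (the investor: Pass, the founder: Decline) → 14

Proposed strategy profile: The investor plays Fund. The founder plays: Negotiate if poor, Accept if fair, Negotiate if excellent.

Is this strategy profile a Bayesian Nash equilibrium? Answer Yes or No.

No

The investor plays Fund: E[Fund] = 0.2·(12) + 0.4·(11) + 0.4·(12) = 11.6; E[Pass] = 1.8. Best-responding. ✓
The founder (project quality poor), facing Fund: Accept gives -2, Negotiate gives 1, Decline gives 0. Proposed Negotiate is best. ✓
The founder (project quality fair), facing Fund: Accept gives -2, Negotiate gives -8, Decline gives -7. Proposed Accept is best. ✓
The founder (project quality excellent), facing Fund: Accept gives 13, Negotiate gives -7, Decline gives -9. Proposed Negotiate is not best — profitable deviation exists. ✗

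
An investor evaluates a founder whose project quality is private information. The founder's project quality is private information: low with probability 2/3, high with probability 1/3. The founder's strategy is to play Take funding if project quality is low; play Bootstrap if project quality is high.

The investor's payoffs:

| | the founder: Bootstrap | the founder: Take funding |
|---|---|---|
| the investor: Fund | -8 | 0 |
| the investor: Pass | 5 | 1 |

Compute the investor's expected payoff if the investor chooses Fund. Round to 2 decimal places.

-2.67

Take the expectation over the founder's project quality, weighting each type's action by its prior probability.
E[Fund] = 2/3·0 + 1/3·(-8) = 0 + (-8/3) = -8/3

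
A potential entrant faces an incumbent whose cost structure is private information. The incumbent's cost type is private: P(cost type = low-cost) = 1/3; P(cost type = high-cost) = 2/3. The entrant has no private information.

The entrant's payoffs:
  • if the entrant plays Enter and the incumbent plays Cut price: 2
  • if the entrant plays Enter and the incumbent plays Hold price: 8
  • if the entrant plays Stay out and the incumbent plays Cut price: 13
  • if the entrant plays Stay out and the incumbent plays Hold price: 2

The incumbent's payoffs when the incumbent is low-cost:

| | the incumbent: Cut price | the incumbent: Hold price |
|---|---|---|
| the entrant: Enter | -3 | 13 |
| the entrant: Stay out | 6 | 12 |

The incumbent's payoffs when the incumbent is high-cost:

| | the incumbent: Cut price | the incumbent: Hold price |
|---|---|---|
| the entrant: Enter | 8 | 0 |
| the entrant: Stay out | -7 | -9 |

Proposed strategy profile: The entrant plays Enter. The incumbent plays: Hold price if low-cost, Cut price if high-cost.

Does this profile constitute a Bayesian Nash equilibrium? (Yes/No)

No

The entrant plays Enter: E[Enter] = 1/3·(8) + 2/3·(2) = 4; E[Stay out] = 28/3. Not best-responding. ✗
The incumbent (cost type low-cost), facing Enter: Cut price gives -3, Hold price gives 13. Proposed Hold price is best. ✓
The incumbent (cost type high-cost), facing Enter: Cut price gives 8, Hold price gives 0. Proposed Cut price is best. ✓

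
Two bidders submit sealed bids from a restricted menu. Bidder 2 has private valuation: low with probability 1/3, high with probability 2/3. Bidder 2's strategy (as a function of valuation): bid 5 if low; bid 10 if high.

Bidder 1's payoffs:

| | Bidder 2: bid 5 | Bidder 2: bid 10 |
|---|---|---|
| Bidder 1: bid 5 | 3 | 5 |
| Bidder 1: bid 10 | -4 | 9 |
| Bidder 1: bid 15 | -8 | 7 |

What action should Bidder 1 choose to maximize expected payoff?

E[bid 5] = 1/3·(3) + 2/3·(5) = 13/3
E[bid 10] = 1/3·(-4) + 2/3·(9) = 14/3
E[bid 15] = 1/3·(-8) + 2/3·(7) = 2
Best response: bid 10 (14/3 is the largest).

bid 10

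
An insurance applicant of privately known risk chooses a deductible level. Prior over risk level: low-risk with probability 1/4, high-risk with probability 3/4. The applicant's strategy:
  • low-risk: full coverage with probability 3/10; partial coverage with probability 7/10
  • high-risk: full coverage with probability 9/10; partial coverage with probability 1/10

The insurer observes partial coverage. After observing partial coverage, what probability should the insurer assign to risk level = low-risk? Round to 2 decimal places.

0.70

P(partial coverage) = (1/4)·(7/10) + (3/4)·(1/10) = 1/4
P(low-risk | partial coverage) = ((1/4)·(7/10)) / (1/4) = (7/40) / (1/4) = 7/10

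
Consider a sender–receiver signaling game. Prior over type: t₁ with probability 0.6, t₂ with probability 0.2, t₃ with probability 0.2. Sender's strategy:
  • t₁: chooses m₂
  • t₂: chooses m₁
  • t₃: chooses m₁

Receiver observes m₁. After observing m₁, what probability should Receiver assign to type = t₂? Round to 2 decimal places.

0.50

P(m₁) = 0.6·0 + 0.2·1 + 0.2·1 = 0.4
P(t₂ | m₁) = (0.2·1) / 0.4 = 0.2 / 0.4 = 0.5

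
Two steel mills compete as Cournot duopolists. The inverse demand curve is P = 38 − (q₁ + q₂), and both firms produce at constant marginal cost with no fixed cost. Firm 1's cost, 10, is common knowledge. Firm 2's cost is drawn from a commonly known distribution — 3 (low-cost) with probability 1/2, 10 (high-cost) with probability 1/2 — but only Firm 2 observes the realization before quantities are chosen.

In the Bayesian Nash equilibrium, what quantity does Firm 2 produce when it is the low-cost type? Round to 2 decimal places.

Each type of Firm 2 best-responds to q₁; Firm 1 best-responds to the expected q₂ over Firm 2's types.
Firm 2 with cost c maximizes (38 − (q₁+q₂) − c)·q₂, giving q₂(c) = (38 − c − q₁)/2.
E[c₂] = 1/2·3 + 1/2·10 = 6.5
Firm 1's FOC against E[q₂] yields q₁ = (38 − 2·10 + E[c₂])/3 = (38 − 20 + 6.5)/3 = 8.16667.
q₂(low-cost) = (38 − 3 − 8.16667)/2 = 13.4167.

13.42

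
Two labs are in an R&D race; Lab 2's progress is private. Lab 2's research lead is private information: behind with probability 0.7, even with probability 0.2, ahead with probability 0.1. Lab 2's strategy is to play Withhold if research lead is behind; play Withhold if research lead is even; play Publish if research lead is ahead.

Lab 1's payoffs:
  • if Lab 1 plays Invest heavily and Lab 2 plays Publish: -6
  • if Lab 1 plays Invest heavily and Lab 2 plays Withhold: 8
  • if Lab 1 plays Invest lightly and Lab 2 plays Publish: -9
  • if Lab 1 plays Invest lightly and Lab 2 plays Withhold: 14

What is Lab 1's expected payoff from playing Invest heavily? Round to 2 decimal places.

6.60

Take the expectation over Lab 2's research lead, weighting each type's action by its prior probability.
E[Invest heavily] = 0.7·8 + 0.2·8 + 0.1·(-6) = 5.6 + 1.6 + (-0.6) = 6.6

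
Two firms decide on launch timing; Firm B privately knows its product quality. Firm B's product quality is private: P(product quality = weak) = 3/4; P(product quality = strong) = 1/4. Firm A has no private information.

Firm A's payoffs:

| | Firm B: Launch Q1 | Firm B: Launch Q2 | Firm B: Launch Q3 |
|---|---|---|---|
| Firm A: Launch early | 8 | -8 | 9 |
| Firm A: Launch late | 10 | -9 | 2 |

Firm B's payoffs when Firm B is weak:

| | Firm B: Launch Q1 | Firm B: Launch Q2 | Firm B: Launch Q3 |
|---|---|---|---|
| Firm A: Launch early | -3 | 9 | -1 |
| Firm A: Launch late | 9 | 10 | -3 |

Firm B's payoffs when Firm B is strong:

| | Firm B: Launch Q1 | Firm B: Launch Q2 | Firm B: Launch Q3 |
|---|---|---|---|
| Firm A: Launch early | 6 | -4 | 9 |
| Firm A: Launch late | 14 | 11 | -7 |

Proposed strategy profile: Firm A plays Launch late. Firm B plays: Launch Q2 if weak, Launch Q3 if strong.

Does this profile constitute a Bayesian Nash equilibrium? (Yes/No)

No

Firm A plays Launch late: E[Launch late] = 3/4·(-9) + 1/4·(2) = -25/4; E[Launch early] = -15/4. Not best-responding. ✗
Firm B (product quality weak), facing Launch late: Launch Q1 gives 9, Launch Q2 gives 10, Launch Q3 gives -3. Proposed Launch Q2 is best. ✓
Firm B (product quality strong), facing Launch late: Launch Q1 gives 14, Launch Q2 gives 11, Launch Q3 gives -7. Proposed Launch Q3 is not best — profitable deviation exists. ✗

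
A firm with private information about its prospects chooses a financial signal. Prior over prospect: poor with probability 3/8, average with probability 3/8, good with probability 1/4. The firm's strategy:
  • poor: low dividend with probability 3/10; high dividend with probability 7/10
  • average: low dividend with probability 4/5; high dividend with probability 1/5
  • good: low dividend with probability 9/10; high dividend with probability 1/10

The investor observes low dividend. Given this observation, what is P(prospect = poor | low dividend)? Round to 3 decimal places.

0.176

P(low dividend) = (3/8)·(3/10) + (3/8)·(4/5) + (1/4)·(9/10) = 51/80
P(poor | low dividend) = ((3/8)·(3/10)) / (51/80) = (9/80) / (51/80) = 3/17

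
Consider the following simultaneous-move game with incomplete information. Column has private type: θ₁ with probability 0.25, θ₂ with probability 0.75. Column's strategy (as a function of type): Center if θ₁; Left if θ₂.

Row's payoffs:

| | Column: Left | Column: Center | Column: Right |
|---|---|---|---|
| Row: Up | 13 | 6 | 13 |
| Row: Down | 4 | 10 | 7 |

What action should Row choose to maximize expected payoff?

E[Up] = 0.25·(6) + 0.75·(13) = 11.25
E[Down] = 0.25·(10) + 0.75·(4) = 5.5
Best response: Up (11.25 is the largest).

Up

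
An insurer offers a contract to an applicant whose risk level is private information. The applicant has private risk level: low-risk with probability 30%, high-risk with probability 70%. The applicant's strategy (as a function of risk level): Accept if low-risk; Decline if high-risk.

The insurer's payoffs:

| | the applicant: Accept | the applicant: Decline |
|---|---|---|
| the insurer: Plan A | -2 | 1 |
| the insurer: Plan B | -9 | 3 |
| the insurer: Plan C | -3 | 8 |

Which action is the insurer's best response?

E[Plan A] = 0.3·(-2) + 0.7·(1) = 0.1
E[Plan B] = 0.3·(-9) + 0.7·(3) = -0.6
E[Plan C] = 0.3·(-3) + 0.7·(8) = 4.7
Best response: Plan C (4.7 is the largest).

Plan C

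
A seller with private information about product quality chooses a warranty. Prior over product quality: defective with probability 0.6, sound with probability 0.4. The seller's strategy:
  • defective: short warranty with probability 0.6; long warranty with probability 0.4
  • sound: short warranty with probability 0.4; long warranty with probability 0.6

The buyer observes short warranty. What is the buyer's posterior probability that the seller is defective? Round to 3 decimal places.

P(short warranty) = 0.6·0.6 + 0.4·0.4 = 0.52
P(defective | short warranty) = (0.6·0.6) / 0.52 = 0.36 / 0.52 = 0.692308

0.692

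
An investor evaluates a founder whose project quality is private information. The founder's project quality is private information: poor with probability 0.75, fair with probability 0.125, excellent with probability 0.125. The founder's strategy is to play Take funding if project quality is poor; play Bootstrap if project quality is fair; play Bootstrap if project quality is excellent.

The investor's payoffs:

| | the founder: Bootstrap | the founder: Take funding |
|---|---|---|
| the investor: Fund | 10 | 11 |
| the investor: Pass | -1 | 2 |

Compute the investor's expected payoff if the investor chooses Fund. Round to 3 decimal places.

Take the expectation over the founder's project quality, weighting each type's action by its prior probability.
E[Fund] = 0.75·11 + 0.125·10 + 0.125·10 = 8.25 + 1.25 + 1.25 = 10.75

10.750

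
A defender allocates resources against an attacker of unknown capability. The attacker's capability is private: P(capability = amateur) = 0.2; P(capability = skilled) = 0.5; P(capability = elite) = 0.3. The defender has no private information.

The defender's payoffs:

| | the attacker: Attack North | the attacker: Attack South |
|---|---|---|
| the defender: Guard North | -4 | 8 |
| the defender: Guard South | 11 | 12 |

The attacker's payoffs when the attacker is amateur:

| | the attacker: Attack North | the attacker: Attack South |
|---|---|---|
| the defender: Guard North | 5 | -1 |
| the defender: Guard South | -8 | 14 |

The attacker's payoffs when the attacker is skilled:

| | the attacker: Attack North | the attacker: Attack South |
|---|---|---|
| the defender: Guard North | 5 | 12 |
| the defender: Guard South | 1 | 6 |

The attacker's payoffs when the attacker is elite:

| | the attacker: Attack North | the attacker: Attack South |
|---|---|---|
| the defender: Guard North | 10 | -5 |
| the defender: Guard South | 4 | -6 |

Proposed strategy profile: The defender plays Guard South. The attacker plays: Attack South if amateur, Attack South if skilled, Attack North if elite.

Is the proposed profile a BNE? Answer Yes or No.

The defender plays Guard South: E[Guard South] = 0.2·(12) + 0.5·(12) + 0.3·(11) = 11.7; E[Guard North] = 4.4. Best-responding. ✓
The attacker (capability amateur), facing Guard South: Attack North gives -8, Attack South gives 14. Proposed Attack South is best. ✓
The attacker (capability skilled), facing Guard South: Attack North gives 1, Attack South gives 6. Proposed Attack South is best. ✓
The attacker (capability elite), facing Guard South: Attack North gives 4, Attack South gives -6. Proposed Attack North is best. ✓

Yes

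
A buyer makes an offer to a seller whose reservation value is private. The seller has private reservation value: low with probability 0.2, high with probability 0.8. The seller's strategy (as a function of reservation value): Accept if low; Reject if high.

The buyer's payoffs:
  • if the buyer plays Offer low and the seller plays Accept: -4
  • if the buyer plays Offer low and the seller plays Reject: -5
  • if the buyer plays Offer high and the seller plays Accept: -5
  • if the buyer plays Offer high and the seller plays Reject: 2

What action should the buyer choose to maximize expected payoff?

Compute the buyer's expected payoff for each action, taking the expectation over the seller's type.
E[Offer low] = 0.2·(-4) + 0.8·(-5) = -4.8
E[Offer high] = 0.2·(-5) + 0.8·(2) = 0.6
Best response: Offer high (0.6 is the largest).

Offer high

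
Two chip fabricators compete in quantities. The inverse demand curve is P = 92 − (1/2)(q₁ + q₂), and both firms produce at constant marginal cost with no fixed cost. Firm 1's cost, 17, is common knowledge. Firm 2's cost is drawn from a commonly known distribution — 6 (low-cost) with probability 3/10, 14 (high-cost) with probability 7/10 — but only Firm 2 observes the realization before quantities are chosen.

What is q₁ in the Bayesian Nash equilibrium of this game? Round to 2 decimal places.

46.40

Type-c best response for Firm 2: q₂(c) = (92 − c) − q₁/2.
Firm 1 maximizes expected profit; its first-order condition is 92 − q₁ − (1/2)E[q₂] − 17 = 0.
Substituting E[q₂] and solving: E[c₂] = 11.6, so q₁ = (92 − 2·17 + 11.6)/(3/2) = 46.4.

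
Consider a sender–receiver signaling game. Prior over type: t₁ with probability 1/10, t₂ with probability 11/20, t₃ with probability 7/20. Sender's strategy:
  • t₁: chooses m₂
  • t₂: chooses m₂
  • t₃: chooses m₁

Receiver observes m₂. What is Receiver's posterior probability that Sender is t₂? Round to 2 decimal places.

0.85

P(m₂) = (1/10)·1 + (11/20)·1 + (7/20)·0 = 13/20
P(t₂ | m₂) = ((11/20)·1) / (13/20) = (11/20) / (13/20) = 11/13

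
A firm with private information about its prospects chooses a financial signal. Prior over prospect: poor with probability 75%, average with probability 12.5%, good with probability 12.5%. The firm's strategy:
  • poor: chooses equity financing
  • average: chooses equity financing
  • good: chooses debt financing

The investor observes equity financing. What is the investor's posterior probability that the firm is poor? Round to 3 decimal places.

P(equity financing) = 0.75·1 + 0.125·1 + 0.125·0 = 0.875
P(poor | equity financing) = (0.75·1) / 0.875 = 0.75 / 0.875 = 0.857143

0.857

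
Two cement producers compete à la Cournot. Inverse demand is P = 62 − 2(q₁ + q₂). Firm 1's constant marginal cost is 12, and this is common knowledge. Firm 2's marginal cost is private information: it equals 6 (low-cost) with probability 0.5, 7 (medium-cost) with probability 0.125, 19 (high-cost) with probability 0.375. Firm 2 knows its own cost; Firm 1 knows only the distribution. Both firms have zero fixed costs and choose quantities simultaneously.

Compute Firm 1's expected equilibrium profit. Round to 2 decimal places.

Firm 2 with cost c maximizes (62 − 2(q₁+q₂) − c)·q₂, giving q₂(c) = (62 − c − 2q₁)/4.
E[c₂] = 0.5·6 + 0.125·7 + 0.375·19 = 11
Firm 1's FOC against E[q₂] yields q₁ = (62 − 2·12 + E[c₂])/6 = (62 − 24 + 11)/6 = 8.16667.
E[P] = 62 − 2·(q₁ + E[q₂]) = 28.3333; Firm 1's expected profit = (E[P] − 12)·q₁ = (28.3333 − 12)·8.16667 = 133.389.

133.39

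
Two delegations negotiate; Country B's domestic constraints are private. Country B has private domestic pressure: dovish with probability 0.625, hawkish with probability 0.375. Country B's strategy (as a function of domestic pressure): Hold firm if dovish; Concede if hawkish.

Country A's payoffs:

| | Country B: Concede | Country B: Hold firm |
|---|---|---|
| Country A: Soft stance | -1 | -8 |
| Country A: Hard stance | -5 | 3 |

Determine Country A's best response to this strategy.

Hard stance

Compute Country A's expected payoff for each action, taking the expectation over Country B's type.
E[Soft stance] = 0.625·(-8) + 0.375·(-1) = -5.375
E[Hard stance] = 0.625·(3) + 0.375·(-5) = 0
Best response: Hard stance (0 is the largest).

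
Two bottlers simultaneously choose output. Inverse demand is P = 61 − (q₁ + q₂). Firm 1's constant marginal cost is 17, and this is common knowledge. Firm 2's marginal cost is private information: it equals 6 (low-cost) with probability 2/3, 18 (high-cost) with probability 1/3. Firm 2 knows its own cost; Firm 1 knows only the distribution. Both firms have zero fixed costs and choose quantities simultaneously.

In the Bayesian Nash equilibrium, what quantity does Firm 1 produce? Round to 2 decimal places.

12.33

Firm 2 with cost c maximizes (61 − (q₁+q₂) − c)·q₂, giving q₂(c) = (61 − c − q₁)/2.
E[c₂] = 2/3·6 + 1/3·18 = 10
Firm 1's FOC against E[q₂] yields q₁ = (61 − 2·17 + E[c₂])/3 = (61 − 34 + 10)/3 = 12.3333.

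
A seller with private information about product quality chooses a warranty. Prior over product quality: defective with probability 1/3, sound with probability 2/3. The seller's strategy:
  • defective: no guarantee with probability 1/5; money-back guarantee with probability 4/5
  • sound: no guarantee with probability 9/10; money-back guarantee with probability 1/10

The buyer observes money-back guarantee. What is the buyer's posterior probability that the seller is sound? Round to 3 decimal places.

0.200

P(money-back guarantee) = (1/3)·(4/5) + (2/3)·(1/10) = 1/3
P(sound | money-back guarantee) = ((2/3)·(1/10)) / (1/3) = (1/15) / (1/3) = 1/5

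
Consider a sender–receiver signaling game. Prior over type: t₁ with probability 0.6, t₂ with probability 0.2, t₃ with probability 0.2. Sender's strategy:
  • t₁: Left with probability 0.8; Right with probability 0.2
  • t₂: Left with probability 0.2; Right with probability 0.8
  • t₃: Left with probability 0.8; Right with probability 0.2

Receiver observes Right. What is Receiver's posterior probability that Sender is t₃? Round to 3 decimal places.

0.125

P(Right) = 0.6·0.2 + 0.2·0.8 + 0.2·0.2 = 0.32
P(t₃ | Right) = (0.2·0.2) / 0.32 = 0.04 / 0.32 = 0.125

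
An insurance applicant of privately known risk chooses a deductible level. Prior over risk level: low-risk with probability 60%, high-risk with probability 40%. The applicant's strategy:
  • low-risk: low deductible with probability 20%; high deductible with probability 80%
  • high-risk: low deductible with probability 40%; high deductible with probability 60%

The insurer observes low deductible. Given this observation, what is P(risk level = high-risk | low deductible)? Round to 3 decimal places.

P(low deductible) = 0.6·0.2 + 0.4·0.4 = 0.28
P(high-risk | low deductible) = (0.4·0.4) / 0.28 = 0.16 / 0.28 = 0.571429

0.571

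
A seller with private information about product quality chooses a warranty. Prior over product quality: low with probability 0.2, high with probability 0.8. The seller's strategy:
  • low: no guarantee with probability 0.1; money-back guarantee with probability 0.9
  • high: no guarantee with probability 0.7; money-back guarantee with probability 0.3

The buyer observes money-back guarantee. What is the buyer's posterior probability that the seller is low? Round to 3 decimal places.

0.429

P(money-back guarantee) = 0.2·0.9 + 0.8·0.3 = 0.42
P(low | money-back guarantee) = (0.2·0.9) / 0.42 = 0.18 / 0.42 = 0.428571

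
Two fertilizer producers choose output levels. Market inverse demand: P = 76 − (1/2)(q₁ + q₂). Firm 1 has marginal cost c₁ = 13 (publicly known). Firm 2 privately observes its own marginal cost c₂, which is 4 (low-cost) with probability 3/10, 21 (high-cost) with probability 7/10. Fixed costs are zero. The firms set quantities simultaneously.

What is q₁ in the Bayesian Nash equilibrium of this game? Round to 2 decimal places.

43.93

Firm 2 with cost c maximizes (76 − (1/2)(q₁+q₂) − c)·q₂, giving q₂(c) = (76 − c − (1/2)q₁).
E[c₂] = 3/10·4 + 7/10·21 = 15.9
Firm 1's FOC against E[q₂] yields q₁ = (76 − 2·13 + E[c₂])/(3/2) = (76 − 26 + 15.9)/(3/2) = 43.9333.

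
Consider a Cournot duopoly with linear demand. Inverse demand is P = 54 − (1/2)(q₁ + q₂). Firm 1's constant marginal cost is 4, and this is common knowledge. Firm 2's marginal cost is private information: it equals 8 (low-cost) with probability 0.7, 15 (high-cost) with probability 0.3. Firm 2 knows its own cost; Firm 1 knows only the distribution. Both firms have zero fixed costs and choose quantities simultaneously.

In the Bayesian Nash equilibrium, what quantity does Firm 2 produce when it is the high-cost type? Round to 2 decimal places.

20.30

Type-c best response for Firm 2: q₂(c) = (54 − c) − q₁/2.
Firm 1 maximizes expected profit; its first-order condition is 54 − q₁ − (1/2)E[q₂] − 4 = 0.
Substituting E[q₂] and solving: E[c₂] = 10.1, so q₁ = (54 − 2·4 + 10.1)/(3/2) = 37.4.
q₂(high-cost) = (54 − 15 − (1/2)·37.4) = 20.3.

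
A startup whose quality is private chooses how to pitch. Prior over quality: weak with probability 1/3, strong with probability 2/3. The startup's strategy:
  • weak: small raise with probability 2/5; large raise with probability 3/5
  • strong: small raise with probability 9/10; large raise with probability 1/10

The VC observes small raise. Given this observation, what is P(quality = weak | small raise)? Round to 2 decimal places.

P(small raise) = (1/3)·(2/5) + (2/3)·(9/10) = 11/15
P(weak | small raise) = ((1/3)·(2/5)) / (11/15) = (2/15) / (11/15) = 2/11

0.18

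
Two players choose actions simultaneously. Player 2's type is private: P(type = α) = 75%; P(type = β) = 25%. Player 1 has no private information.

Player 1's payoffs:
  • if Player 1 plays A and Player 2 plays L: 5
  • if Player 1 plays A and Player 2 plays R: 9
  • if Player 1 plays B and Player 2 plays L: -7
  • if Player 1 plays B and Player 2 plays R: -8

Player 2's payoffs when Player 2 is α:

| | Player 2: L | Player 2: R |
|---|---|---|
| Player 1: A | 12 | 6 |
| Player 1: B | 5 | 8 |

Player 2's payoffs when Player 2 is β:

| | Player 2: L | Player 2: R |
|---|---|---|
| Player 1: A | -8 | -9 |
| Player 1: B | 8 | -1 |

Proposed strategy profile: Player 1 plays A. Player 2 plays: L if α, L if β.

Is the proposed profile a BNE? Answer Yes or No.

Player 1 plays A: E[A] = 0.75·(5) + 0.25·(5) = 5; E[B] = -7. Best-responding. ✓
Player 2 (type α), facing A: L gives 12, R gives 6. Proposed L is best. ✓
Player 2 (type β), facing A: L gives -8, R gives -9. Proposed L is best. ✓

Yes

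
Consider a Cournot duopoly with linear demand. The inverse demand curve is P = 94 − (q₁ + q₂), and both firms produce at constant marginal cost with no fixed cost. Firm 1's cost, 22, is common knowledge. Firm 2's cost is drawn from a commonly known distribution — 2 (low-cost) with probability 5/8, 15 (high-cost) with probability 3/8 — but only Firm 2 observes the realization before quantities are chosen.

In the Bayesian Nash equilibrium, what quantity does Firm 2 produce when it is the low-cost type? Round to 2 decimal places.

36.52

Firm 2 with cost c maximizes (94 − (q₁+q₂) − c)·q₂, giving q₂(c) = (94 − c − q₁)/2.
E[c₂] = 5/8·2 + 3/8·15 = 6.875
Firm 1's FOC against E[q₂] yields q₁ = (94 − 2·22 + E[c₂])/3 = (94 − 44 + 6.875)/3 = 18.9583.
q₂(low-cost) = (94 − 2 − 18.9583)/2 = 36.5208.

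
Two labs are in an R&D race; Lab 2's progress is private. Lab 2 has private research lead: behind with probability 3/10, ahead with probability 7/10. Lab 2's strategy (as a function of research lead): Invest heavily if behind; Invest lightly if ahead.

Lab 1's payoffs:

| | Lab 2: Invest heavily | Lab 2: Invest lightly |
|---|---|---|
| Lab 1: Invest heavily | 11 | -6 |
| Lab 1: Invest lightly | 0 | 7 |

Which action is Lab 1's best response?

E[Invest heavily] = 3/10·(11) + 7/10·(-6) = -9/10
E[Invest lightly] = 3/10·(0) + 7/10·(7) = 49/10
Best response: Invest lightly (49/10 is the largest).

Invest lightly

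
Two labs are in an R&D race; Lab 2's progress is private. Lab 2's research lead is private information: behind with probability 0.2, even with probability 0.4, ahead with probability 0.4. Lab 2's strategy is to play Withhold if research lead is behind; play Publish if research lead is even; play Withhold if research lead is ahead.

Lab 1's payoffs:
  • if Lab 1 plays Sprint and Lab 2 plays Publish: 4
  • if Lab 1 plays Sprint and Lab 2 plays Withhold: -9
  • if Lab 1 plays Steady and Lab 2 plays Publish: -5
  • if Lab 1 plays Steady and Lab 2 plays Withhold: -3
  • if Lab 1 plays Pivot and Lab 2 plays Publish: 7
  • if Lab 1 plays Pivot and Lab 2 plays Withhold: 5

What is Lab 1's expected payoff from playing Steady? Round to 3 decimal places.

-3.800

Take the expectation over Lab 2's research lead, weighting each type's action by its prior probability.
E[Steady] = 0.2·(-3) + 0.4·(-5) + 0.4·(-3) = (-0.6) + (-2) + (-1.2) = -3.8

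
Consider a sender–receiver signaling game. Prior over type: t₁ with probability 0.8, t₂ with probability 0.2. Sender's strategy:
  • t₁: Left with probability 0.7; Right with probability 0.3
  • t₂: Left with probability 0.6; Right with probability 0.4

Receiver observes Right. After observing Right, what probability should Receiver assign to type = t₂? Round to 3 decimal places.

Apply Bayes' rule using the sender's strategy as the likelihood.
P(Right) = 0.8·0.3 + 0.2·0.4 = 0.32
P(t₂ | Right) = (0.2·0.4) / 0.32 = 0.08 / 0.32 = 0.25

0.250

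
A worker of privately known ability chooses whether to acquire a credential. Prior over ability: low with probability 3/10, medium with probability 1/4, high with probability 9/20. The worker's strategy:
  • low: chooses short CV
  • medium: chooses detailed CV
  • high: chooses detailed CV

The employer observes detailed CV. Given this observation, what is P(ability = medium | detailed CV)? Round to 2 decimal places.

P(detailed CV) = (3/10)·0 + (1/4)·1 + (9/20)·1 = 7/10
P(medium | detailed CV) = ((1/4)·1) / (7/10) = (1/4) / (7/10) = 5/14

0.36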